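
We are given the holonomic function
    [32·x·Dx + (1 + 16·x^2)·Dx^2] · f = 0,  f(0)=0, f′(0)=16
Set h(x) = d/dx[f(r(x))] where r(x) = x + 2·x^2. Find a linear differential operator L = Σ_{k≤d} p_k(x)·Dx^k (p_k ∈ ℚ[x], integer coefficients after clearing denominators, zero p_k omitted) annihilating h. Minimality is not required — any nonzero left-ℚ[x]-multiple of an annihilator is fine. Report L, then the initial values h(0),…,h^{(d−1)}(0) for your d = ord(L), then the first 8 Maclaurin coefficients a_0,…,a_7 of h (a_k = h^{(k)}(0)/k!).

f: a_k = 0, 16, 0, -256/3, 0, 4096/5, 0, -65536/7, …
f∘r: x↦r, Dx↦Dx/r' in L_f ⇒ L₀.
h₀' ⇒ L via d/dx closure of L₀.
L = (-4 + 32·x + 256·x^2 + 768·x^3 + 768·x^4) + (1 + 4·x + 16·x^2 + 128·x^3 + 320·x^4 + 256·x^5)·Dx  (order 1).
h: a_k = 16, 64, -256, -2048, -1024, 45056, 163840, -524288, …
ICs: h(0) = 16.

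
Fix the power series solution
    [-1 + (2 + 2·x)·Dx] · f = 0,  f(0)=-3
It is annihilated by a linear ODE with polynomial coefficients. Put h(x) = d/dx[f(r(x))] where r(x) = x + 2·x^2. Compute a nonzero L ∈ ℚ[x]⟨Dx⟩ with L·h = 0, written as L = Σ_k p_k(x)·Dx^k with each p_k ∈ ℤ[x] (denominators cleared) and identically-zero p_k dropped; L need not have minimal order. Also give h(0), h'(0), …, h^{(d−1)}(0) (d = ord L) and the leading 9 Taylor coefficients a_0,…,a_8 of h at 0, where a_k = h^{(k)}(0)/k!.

f: a_k = -3, -3/2, 3/8, -3/16, 15/128, -21/256, 63/1024, -99/2048, 1287/32768, …
h₀=f(r): pull back L_f along r ⇒ L₀.
Differentiate: ansatz ord ≤ ord L₀ ⇒ L.
L = 7 + (-2 - 10·x - 12·x^2 - 16·x^3)·Dx  (order 1).
h: a_k = -3/2, -21/4, 63/16, 63/32, -1785/256, 1701/512, 16611/2048, -53529/4096, -108297/65536, …
ICs: h(0) = -3/2.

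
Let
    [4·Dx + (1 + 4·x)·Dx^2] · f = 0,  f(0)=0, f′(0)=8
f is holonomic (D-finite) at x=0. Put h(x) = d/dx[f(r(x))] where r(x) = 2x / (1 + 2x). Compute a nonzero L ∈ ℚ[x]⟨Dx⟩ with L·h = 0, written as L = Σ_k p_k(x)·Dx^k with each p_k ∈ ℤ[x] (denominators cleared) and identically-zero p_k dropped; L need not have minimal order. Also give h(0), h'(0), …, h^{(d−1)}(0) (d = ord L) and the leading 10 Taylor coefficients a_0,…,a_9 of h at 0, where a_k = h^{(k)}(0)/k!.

L = (12 + 40·x) + (1 + 12·x + 20·x^2)·Dx  (order 1).
h: a_k = 16, -192, 1984, -19968, 199936, -1999872, 19999744, -199999488, 1999998976, -19999997952, …
ICs: h(0) = 16.

f: a_k = 0, 8, -16, 128/3, -128, 2048/5, -4096/3, 32768/7, -16384, 524288/9, …
Change of var in L_f (x↦r) gives L₀.
Differentiate: ansatz ord ≤ ord L₀ ⇒ L.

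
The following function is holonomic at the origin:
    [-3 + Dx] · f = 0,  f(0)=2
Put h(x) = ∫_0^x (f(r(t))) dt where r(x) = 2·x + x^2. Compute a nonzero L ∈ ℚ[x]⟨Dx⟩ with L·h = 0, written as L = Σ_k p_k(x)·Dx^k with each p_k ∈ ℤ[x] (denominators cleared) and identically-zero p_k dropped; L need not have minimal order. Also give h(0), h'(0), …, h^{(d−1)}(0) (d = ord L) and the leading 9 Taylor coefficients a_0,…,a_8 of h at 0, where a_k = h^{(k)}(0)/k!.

f: a_k = 2, 6, 9, 9, 27/4, 81/20, 81/40, 243/280, 729/2240, …
Substitute x→r, Dx→(1/r')Dx; clear ⇒ L₀.
∫: right-multiply L₀ by Dx.
L = (-6 - 6·x)·Dx + Dx^2  (order 2).
h: a_k = 0, 2, 6, 14, 27, 45, 333/5, 3123/35, 15363/140, …
ICs: h(0) = 0, h′(0) = 2.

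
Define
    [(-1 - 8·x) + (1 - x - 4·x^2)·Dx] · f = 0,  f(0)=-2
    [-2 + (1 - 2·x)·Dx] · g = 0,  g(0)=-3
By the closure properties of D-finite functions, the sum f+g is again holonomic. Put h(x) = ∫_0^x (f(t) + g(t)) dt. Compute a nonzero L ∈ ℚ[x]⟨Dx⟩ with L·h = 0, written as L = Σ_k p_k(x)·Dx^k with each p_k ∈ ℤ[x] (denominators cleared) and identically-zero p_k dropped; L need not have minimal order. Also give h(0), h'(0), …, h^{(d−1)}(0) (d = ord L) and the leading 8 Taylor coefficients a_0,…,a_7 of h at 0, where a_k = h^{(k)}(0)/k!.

L = (12 - 48·x + 192·x^2 - 128·x^3)·Dx + (-2 - 96·x^2 + 352·x^3 - 256·x^4)·Dx^2 + (-1 + 11·x - 30·x^2 + 80·x^4 - 64·x^5)·Dx^3  (order 3).
h: a_k = 0, -5, -4, -22/3, -21/2, -106/5, -113/3, -554/7, …
ICs: h(0) = 0, h′(0) = -5, h′′(0) = -8.

f: a_k = -2, -2, -10, -18, -58, -130, -362, -882, …
g: a_k = -3, -6, -12, -24, -48, -96, -192, -384, …
Weyl lclm of L_f,L_g ⇒ L₀ (ord ≤ 2).
∫: right-multiply L₀ by Dx.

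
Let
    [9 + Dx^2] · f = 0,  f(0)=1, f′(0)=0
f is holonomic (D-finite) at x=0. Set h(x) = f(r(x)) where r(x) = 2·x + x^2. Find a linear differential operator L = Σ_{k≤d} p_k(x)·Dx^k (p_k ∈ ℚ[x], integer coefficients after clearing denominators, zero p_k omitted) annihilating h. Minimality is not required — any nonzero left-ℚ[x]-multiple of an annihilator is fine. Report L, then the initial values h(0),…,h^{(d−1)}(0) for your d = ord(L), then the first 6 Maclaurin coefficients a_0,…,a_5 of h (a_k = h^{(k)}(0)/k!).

f: a_k = 1, 0, -9/2, 0, 27/8, 0, …
Substitute x→r, Dx→(1/r')Dx; clear ⇒ L₀.
L = (36 + 108·x + 108·x^2 + 36·x^3) - Dx + (1 + x)·Dx^2  (order 2).
h: a_k = 1, 0, -18, -18, 99/2, 108, …
ICs: h(0) = 1, h′(0) = 0.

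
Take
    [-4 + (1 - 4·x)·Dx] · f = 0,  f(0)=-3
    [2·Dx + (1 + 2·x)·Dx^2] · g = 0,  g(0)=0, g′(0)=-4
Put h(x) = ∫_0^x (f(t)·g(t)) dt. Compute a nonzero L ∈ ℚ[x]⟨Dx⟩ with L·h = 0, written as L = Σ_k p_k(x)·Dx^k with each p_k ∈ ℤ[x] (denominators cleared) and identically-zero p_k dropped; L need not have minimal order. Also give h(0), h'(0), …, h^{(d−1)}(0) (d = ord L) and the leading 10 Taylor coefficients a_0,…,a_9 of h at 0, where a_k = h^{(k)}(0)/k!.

f: a_k = -3, -12, -48, -192, -768, -3072, -12288, -49152, -196608, -786432, …
g: a_k = 0, -4, 4, -16/3, 8, -64/5, 64/3, -256/7, 64, -1024/9, …
L₀ := L_f ⊗_s L_g (sym. prod.), ord ≤ 2.
∫: right-multiply L₀ by Dx.
L = 8·Dx + (6 + 24·x)·Dx^2 + (-1 + 2·x + 8·x^2)·Dx^3  (order 3).
h: a_k = 0, 0, 6, 12, 40, 616/5, 6256/15, 7104/5, 174528/35, 1859392/105, …
ICs: h(0) = 0, h′(0) = 0, h′′(0) = 12.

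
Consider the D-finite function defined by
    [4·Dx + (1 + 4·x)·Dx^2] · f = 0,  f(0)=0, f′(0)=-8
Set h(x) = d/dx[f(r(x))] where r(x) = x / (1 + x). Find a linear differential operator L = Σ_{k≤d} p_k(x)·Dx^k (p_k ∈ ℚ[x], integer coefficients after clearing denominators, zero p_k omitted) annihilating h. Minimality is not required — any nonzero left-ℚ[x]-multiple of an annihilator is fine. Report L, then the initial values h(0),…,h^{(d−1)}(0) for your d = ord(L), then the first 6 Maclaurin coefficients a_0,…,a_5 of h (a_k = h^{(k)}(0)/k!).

f: a_k = 0, -8, 16, -128/3, 128, -2048/5, …
Change of var in L_f (x↦r) gives L₀.
Differentiate: ansatz ord ≤ ord L₀ ⇒ L.
L = (6 + 10·x) + (1 + 6·x + 5·x^2)·Dx  (order 1).
h: a_k = -8, 48, -248, 1248, -6248, 31248, …
ICs: h(0) = -8.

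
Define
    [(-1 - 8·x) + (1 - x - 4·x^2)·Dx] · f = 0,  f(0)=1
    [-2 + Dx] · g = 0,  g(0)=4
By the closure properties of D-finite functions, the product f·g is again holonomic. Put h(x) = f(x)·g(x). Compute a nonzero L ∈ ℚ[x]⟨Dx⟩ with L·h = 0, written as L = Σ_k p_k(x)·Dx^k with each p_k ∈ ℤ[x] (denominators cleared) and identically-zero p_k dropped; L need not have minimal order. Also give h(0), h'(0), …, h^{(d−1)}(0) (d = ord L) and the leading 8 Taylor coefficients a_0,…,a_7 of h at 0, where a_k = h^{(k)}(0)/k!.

f: a_k = 1, 1, 5, 9, 29, 65, 181, 441, …
g: a_k = 4, 8, 8, 16/3, 8/3, 16/15, 16/45, 32/315, …
L₀ := L_f ⊗_s L_g (sym. prod.), ord ≤ 1.
L = (3 + 6·x - 8·x^2) + (-1 + x + 4·x^2)·Dx  (order 1).
h: a_k = 4, 12, 36, 268/3, 236, 2972/5, 69244/45, 137076/35, …
ICs: h(0) = 4.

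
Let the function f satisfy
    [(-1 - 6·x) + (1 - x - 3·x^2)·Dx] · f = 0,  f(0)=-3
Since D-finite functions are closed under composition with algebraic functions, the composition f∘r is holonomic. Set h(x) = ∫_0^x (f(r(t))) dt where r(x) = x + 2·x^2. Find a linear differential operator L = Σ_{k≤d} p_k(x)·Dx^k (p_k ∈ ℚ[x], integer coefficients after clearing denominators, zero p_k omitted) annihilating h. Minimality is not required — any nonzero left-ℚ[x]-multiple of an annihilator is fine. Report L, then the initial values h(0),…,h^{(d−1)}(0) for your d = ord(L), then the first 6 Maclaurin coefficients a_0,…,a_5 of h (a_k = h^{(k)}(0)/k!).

L = (1 + 10·x + 36·x^2 + 48·x^3)·Dx + (-1 + x + 5·x^2 + 12·x^3 + 12·x^4)·Dx^2  (order 2).
h: a_k = 0, -3, -3/2, -6, -69/4, -231/5, …
ICs: h(0) = 0, h′(0) = -3.

f: a_k = -3, -3, -12, -21, -57, -120, …
Change of var in L_f (x↦r) gives L₀.
Integrate: L := L₀·Dx.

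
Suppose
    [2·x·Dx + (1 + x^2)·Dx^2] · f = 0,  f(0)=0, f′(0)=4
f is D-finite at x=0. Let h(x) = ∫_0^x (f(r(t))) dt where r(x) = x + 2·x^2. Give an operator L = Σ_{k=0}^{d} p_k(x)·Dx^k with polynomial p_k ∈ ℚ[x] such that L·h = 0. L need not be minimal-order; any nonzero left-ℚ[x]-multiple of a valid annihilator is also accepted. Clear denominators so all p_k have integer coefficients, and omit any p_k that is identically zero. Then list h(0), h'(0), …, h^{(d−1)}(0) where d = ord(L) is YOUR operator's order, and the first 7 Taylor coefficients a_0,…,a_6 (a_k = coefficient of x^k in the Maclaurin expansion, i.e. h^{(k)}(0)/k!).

L = (-4 + 2·x + 16·x^2 + 48·x^3 + 48·x^4)·Dx^2 + (1 + 4·x + x^2 + 8·x^3 + 20·x^4 + 16·x^5)·Dx^3  (order 3).
h: a_k = 0, 0, 2, 8/3, -1/3, -8/5, -38/15, …
ICs: h(0) = 0, h′(0) = 0, h′′(0) = 4.

f: a_k = 0, 4, 0, -4/3, 0, 4/5, 0, …
f∘r: x↦r, Dx↦Dx/r' in L_f ⇒ L₀.
Integrate: L := L₀·Dx.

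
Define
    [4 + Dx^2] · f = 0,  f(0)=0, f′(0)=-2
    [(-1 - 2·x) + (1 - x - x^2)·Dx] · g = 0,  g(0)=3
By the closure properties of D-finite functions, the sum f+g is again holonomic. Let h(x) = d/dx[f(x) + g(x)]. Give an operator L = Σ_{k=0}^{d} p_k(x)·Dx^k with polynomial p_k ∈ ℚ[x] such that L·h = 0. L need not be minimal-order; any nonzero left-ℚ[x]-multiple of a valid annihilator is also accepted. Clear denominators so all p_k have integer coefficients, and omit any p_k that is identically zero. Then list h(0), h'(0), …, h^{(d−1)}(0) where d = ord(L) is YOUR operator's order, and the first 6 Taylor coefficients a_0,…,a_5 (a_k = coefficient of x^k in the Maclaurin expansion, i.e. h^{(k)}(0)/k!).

f: a_k = 0, -2, 0, 4/3, 0, -4/15, …
g: a_k = 3, 3, 6, 9, 15, 24, …
Sum ⇒ L₀ = lclm(L_f,L_g) in ℚ(x)⟨Dx⟩.
Differentiate: ansatz ord ≤ ord L₀ ⇒ L.
L = (272 + 704·x + 880·x^2 + 400·x^3 + 320·x^4 + 144·x^5 + 48·x^6) + (-44 - 52·x + 108·x^2 + 80·x^3 + 40·x^4 + 72·x^5 + 56·x^6 + 16·x^7)·Dx + (68 + 176·x + 220·x^2 + 100·x^3 + 80·x^4 + 36·x^5 + 12·x^6)·Dx^2 + (-11 - 13·x + 27·x^2 + 20·x^3 + 10·x^4 + 18·x^5 + 14·x^6 + 4·x^7)·Dx^3  (order 3).
h: a_k = 1, 12, 31, 60, 356/3, 234, …
ICs: h(0) = 1, h′(0) = 12, h′′(0) = 62.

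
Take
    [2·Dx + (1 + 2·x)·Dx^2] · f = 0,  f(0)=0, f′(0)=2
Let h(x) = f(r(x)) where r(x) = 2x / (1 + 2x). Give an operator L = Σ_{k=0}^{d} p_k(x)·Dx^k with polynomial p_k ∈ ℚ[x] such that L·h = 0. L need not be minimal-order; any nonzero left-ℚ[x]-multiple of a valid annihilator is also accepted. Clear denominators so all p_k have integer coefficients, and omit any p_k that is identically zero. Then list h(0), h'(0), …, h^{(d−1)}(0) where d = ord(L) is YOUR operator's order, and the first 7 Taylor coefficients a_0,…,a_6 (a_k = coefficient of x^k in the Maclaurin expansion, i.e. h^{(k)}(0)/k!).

L = (8 + 24·x)·Dx + (1 + 8·x + 12·x^2)·Dx^2  (order 2).
h: a_k = 0, 4, -16, 208/3, -320, 7744/5, -23296/3, …
ICs: h(0) = 0, h′(0) = 4.

f: a_k = 0, 2, -2, 8/3, -4, 32/5, -32/3, …
h₀=f(r): pull back L_f along r ⇒ L₀.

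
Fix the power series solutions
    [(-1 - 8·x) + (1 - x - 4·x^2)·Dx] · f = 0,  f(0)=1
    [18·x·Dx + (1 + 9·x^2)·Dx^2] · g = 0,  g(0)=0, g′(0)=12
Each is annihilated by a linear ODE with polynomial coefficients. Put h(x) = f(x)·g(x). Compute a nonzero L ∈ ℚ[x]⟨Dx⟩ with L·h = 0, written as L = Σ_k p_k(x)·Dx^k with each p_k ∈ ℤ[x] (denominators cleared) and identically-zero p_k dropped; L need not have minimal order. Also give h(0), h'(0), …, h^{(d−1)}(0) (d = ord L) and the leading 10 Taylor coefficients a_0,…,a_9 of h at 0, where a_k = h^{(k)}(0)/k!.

L = (8 + 18·x + 216·x^2) + (2 - 2·x + 36·x^2 + 216·x^3)·Dx + (-1 + x - 5·x^2 + 9·x^3 + 36·x^4)·Dx^2  (order 2).
h: a_k = 0, 12, 12, 24, 72, 1812/5, 3252/5, 5952/7, 120816/35, 546036/35, …
ICs: h(0) = 0, h′(0) = 12.

f: a_k = 1, 1, 5, 9, 29, 65, 181, 441, 1165, 2929, …
g: a_k = 0, 12, 0, -36, 0, 972/5, 0, -8748/7, 0, 8748, …
Sym-product of L_f,L_g gives L₀ (≤ ord 2).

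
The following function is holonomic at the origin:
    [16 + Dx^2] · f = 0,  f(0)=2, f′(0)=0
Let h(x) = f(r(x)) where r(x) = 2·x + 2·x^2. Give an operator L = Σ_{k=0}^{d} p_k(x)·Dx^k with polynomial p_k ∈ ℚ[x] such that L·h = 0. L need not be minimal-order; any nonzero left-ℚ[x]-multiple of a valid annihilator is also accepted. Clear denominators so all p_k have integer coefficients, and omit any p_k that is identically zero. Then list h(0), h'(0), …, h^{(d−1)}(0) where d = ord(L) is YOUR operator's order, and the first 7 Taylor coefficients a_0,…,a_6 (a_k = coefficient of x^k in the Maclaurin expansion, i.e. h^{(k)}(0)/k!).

f: a_k = 2, 0, -16, 0, 64/3, 0, -512/45, …
Change of var in L_f (x↦r) gives L₀.
L = (64 + 384·x + 768·x^2 + 512·x^3) - 2·Dx + (1 + 2·x)·Dx^2  (order 2).
h: a_k = 2, 0, -64, -128, 832/3, 4096/3, 59392/45, …
ICs: h(0) = 2, h′(0) = 0.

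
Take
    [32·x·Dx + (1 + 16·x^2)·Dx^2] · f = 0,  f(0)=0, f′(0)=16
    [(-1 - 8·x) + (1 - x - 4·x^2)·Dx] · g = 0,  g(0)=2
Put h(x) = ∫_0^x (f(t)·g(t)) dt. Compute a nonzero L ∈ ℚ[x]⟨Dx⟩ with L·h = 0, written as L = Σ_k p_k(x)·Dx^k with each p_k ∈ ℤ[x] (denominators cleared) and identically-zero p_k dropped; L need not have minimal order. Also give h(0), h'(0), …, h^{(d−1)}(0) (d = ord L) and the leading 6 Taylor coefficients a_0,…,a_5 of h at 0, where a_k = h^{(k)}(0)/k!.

f: a_k = 0, 16, 0, -256/3, 0, 4096/5, …
g: a_k = 2, 2, 10, 18, 58, 130, …
Sym-product of L_f,L_g gives L₀ (≤ ord 2).
h=∫₀ˣh₀: take L = L₀·Dx.
L = (8 + 32·x + 384·x^2)·Dx + (2 - 16·x + 64·x^2 + 384·x^3)·Dx^2 + (-1 + x - 12·x^2 + 16·x^3 + 64·x^4)·Dx^3  (order 3).
h: a_k = 0, 0, 16, 32/3, -8/3, 352/15, …
ICs: h(0) = 0, h′(0) = 0, h′′(0) = 32.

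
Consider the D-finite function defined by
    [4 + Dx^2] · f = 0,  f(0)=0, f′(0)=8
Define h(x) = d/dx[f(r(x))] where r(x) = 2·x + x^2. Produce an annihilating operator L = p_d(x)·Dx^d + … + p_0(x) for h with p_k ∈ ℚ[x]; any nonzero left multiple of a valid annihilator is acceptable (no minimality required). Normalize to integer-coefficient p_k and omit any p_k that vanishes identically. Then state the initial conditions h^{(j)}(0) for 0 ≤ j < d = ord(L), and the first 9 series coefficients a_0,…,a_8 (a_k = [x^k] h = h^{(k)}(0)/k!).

L = (19 + 64·x + 96·x^2 + 64·x^3 + 16·x^4) + (-3 - 3·x)·Dx + (1 + 2·x + x^2)·Dx^2  (order 2).
h: a_k = 16, 16, -128, -256, 32/3, 480, 22784/45, -1024/45, -155104/315, …
ICs: h(0) = 16, h′(0) = 16.

f: a_k = 0, 8, 0, -16/3, 0, 16/15, 0, -32/315, 0, …
h₀=f(r): pull back L_f along r ⇒ L₀.
Derive L from L₀ (diff closure).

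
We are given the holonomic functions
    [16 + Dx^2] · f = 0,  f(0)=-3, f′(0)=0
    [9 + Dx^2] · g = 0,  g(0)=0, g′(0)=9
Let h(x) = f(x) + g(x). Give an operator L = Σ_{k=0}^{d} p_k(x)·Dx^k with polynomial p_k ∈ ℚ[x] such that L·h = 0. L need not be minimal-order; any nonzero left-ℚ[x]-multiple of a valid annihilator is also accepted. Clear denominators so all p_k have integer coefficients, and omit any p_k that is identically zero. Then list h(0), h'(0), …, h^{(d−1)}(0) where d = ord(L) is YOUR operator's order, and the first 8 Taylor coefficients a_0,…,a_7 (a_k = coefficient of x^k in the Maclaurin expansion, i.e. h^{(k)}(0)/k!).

L = 144 + 25·Dx^2 + Dx^4  (order 4).
h: a_k = -3, 9, 24, -27/2, -32, 243/40, 256/15, -729/560, …
ICs: h(0) = -3, h′(0) = 9, h′′(0) = 48, h′′′(0) = -81.

f: a_k = -3, 0, 24, 0, -32, 0, 256/15, 0, …
g: a_k = 0, 9, 0, -27/2, 0, 243/40, 0, -729/560, …
Weyl lclm of L_f,L_g ⇒ L₀ (ord ≤ 4).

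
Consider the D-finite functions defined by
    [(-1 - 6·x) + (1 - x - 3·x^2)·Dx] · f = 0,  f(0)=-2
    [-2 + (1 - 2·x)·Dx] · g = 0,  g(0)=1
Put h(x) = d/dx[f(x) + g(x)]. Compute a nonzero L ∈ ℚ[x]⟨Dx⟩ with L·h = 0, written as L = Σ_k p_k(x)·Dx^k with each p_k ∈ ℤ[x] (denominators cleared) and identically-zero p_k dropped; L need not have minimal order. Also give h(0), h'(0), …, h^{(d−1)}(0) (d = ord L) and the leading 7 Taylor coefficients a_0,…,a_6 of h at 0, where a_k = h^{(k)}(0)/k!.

L = (12 - 288·x + 648·x^2 - 1296·x^3 + 648·x^4) + (9 + 12·x - 126·x^2 + 540·x^3 - 1188·x^4 + 648·x^5)·Dx + (-2 + 15·x - 52·x^2 + 78·x^3 + 27·x^4 - 180·x^5 + 108·x^6)·Dx^2  (order 2).
h: a_k = 0, -8, -18, -88, -240, -780, -2142, …
ICs: h(0) = 0, h′(0) = -8.

f: a_k = -2, -2, -8, -14, -38, -80, -194, …
g: a_k = 1, 2, 4, 8, 16, 32, 64, …
Weyl lclm of L_f,L_g ⇒ L₀ (ord ≤ 2).
Derive L from L₀ (diff closure).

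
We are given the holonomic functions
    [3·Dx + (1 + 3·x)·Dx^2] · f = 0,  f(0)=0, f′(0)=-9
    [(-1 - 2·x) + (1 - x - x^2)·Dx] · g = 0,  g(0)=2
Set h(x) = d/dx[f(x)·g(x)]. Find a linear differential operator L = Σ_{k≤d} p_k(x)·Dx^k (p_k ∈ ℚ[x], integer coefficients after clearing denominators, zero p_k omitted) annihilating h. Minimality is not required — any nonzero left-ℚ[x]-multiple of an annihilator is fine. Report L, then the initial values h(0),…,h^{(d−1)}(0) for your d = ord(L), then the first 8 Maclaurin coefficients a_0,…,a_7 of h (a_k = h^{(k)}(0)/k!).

L = (102 + 270·x + 324·x^2) + (-3 + 93·x + 324·x^2 + 252·x^3)·Dx + (-5 - 22·x - 4·x^2 + 63·x^3 + 36·x^4)·Dx^2  (order 2).
h: a_k = -18, 18, -189, 270, -2871/2, 15282/5, -115659/10, 1057806/35, …
ICs: h(0) = -18, h′(0) = 18.

f: a_k = 0, -9, 27/2, -27, 243/4, -729/5, 729/2, -6561/7, …
g: a_k = 2, 2, 4, 6, 10, 16, 26, 42, …
Product ⇒ symmetric product L₀, ord ≤ 2.
h₀' ⇒ L via d/dx closure of L₀.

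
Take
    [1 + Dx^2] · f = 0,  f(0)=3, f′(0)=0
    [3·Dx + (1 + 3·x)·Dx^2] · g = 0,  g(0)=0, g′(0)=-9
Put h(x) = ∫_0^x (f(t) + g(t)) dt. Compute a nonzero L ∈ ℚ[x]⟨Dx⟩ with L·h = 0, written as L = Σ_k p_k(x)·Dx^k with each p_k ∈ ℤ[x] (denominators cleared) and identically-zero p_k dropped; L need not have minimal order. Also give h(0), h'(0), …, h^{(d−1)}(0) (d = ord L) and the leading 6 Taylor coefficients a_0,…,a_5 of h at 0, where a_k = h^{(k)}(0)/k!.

f: a_k = 3, 0, -3/2, 0, 1/8, 0, …
g: a_k = 0, -9, 27/2, -27, 243/4, -729/5, …
f+g: L₀ = lclm(L_f,L_g), ord ≤ 2+2.
h=∫h₀ ⇒ L = L₀·Dx.
L = (165 + 18·x + 27·x^2)·Dx^2 + (19 + 63·x + 27·x^2 + 27·x^3)·Dx^3 + (165 + 18·x + 27·x^2)·Dx^4 + (19 + 63·x + 27·x^2 + 27·x^3)·Dx^5  (order 5).
h: a_k = 0, 3, -9/2, 4, -27/4, 487/40, …
ICs: h(0) = 0, h′(0) = 3, h′′(0) = -9, h′′′(0) = 24, h′′′′(0) = -162.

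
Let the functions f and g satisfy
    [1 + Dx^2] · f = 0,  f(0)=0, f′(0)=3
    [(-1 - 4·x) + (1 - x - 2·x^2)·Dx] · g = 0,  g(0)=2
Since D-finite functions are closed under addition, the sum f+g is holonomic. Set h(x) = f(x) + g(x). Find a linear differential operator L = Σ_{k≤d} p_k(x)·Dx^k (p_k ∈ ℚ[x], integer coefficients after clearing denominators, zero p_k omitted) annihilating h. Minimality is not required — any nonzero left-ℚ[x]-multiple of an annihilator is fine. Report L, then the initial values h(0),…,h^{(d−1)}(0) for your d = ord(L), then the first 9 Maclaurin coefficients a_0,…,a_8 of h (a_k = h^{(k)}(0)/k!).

L = (-31 - 146·x - 133·x^2 - 184·x^3 - 20·x^4 - 16·x^5) + (7 + 3·x - 3·x^2 - 37·x^3 - 42·x^4 - 12·x^5 - 8·x^6)·Dx + (-31 - 146·x - 133·x^2 - 184·x^3 - 20·x^4 - 16·x^5)·Dx^2 + (7 + 3·x - 3·x^2 - 37·x^3 - 42·x^4 - 12·x^5 - 8·x^6)·Dx^3  (order 3).
h: a_k = 2, 5, 6, 19/2, 22, 1681/40, 86, 285599/1680, 342, …
ICs: h(0) = 2, h′(0) = 5, h′′(0) = 12.

f: a_k = 0, 3, 0, -1/2, 0, 1/40, 0, -1/1680, 0, …
g: a_k = 2, 2, 6, 10, 22, 42, 86, 170, 342, …
f+g: L₀ = lclm(L_f,L_g), ord ≤ 2+1.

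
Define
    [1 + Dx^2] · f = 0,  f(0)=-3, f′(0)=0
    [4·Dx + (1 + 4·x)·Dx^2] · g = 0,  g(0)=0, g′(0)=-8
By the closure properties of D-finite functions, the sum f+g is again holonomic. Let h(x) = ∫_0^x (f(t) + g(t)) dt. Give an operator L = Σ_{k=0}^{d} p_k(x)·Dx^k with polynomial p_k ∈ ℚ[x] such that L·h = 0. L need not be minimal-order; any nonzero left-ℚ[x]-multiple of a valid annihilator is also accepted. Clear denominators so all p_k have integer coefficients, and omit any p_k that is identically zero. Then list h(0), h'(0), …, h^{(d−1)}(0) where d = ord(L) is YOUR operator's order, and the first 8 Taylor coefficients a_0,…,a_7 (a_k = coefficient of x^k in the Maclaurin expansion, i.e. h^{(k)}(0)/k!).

f: a_k = -3, 0, 3/2, 0, -1/8, 0, 1/240, 0, …
g: a_k = 0, -8, 16, -128/3, 128, -2048/5, 4096/3, -32768/7, …
Weyl lclm of L_f,L_g ⇒ L₀ (ord ≤ 4).
∫: right-multiply L₀ by Dx.
L = (388 + 32·x + 64·x^2)·Dx^2 + (33 + 140·x + 48·x^2 + 64·x^3)·Dx^3 + (388 + 32·x + 64·x^2)·Dx^4 + (33 + 140·x + 48·x^2 + 64·x^3)·Dx^5  (order 5).
h: a_k = 0, -3, -4, 35/6, -32/3, 1023/40, -1024/15, 109227/560, …
ICs: h(0) = 0, h′(0) = -3, h′′(0) = -8, h′′′(0) = 35, h′′′′(0) = -256.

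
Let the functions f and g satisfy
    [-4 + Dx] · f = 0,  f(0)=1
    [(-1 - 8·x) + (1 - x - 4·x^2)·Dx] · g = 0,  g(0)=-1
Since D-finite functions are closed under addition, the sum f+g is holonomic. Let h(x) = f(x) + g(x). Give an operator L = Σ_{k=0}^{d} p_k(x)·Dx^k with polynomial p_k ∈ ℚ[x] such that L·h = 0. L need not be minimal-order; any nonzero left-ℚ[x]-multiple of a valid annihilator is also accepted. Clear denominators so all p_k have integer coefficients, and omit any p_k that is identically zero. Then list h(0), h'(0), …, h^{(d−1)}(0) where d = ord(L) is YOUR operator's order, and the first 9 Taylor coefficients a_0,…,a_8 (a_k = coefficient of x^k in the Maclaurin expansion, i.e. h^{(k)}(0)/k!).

f: a_k = 1, 4, 8, 32/3, 32/3, 128/15, 256/45, 1024/315, 512/315, …
g: a_k = -1, -1, -5, -9, -29, -65, -181, -441, -1165, …
f+g: L₀ = lclm(L_f,L_g), ord ≤ 1+1.
L = (24 - 16·x + 576·x^2 + 512·x^3) + (6 - 56·x - 208·x^2 + 128·x^3 + 256·x^4)·Dx + (-3 + 15·x + 16·x^2 - 64·x^3 - 64·x^4)·Dx^2  (order 2).
h: a_k = 0, 3, 3, 5/3, -55/3, -847/15, -7889/45, -137891/315, -366463/315, …
ICs: h(0) = 0, h′(0) = 3.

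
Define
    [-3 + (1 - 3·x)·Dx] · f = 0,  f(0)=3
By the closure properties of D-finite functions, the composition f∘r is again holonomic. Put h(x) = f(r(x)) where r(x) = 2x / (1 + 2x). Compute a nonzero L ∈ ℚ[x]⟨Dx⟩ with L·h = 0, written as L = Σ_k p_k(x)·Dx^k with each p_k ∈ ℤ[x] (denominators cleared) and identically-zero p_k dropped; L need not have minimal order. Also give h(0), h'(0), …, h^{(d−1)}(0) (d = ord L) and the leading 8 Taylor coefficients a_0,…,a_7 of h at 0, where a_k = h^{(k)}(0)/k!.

f: a_k = 3, 9, 27, 81, 243, 729, 2187, 6561, …
h₀=f(r): pull back L_f along r ⇒ L₀.
L = 6 + (-1 + 2·x + 8·x^2)·Dx  (order 1).
h: a_k = 3, 18, 72, 288, 1152, 4608, 18432, 73728, …
ICs: h(0) = 3.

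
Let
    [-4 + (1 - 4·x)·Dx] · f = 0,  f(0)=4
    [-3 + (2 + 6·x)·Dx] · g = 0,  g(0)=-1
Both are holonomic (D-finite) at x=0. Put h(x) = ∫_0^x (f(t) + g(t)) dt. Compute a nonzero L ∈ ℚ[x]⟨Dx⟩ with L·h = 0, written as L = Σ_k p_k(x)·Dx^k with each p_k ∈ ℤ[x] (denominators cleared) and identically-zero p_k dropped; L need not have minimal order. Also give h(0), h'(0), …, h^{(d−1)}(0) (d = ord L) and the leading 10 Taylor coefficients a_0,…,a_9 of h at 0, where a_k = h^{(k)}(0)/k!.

f: a_k = 4, 16, 64, 256, 1024, 4096, 16384, 65536, 262144, 1048576, …
g: a_k = -1, -3/2, 9/8, -27/16, 405/128, -1701/256, 15309/1024, -72171/2048, 2814669/32768, -14073345/65536, …
f+g: L₀ = lclm(L_f,L_g), ord ≤ 1+1.
h=∫h₀ ⇒ L = L₀·Dx.
L = (-228 - 432·x)·Dx + (137 + 696·x + 1296·x^2)·Dx^2 + (-10 - 62·x + 192·x^2 + 864·x^3)·Dx^3  (order 3).
h: a_k = 0, 3, 29/4, 521/24, 4069/64, 131477/640, 1046875/1536, 16792525/7168, 134145557/16384, 8592749261/294912, …
ICs: h(0) = 0, h′(0) = 3, h′′(0) = 29/2.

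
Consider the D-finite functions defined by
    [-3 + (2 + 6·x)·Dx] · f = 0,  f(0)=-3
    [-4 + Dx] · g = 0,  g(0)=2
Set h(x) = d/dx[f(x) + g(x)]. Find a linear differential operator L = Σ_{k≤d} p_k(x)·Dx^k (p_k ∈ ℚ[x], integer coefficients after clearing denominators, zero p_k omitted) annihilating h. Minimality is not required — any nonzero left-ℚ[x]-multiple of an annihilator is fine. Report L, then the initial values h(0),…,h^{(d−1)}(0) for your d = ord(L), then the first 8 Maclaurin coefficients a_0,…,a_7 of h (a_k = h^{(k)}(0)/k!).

L = (-204 - 288·x) + (-37 - 384·x - 576·x^2)·Dx + (22 + 114·x + 144·x^2)·Dx^2  (order 2).
h: a_k = 7/2, 155/4, 781/16, 11837/96, -11009/768, 2591003/7680, -64007291/92160, 2693416637/1290240, …
ICs: h(0) = 7/2, h′(0) = 155/4.

f: a_k = -3, -9/2, 27/8, -81/16, 1215/128, -5103/256, 45927/1024, -216513/2048, …
g: a_k = 2, 8, 16, 64/3, 64/3, 256/15, 512/45, 2048/315, …
Sum ⇒ L₀ = lclm(L_f,L_g) in ℚ(x)⟨Dx⟩.
Differentiate: ansatz ord ≤ ord L₀ ⇒ L.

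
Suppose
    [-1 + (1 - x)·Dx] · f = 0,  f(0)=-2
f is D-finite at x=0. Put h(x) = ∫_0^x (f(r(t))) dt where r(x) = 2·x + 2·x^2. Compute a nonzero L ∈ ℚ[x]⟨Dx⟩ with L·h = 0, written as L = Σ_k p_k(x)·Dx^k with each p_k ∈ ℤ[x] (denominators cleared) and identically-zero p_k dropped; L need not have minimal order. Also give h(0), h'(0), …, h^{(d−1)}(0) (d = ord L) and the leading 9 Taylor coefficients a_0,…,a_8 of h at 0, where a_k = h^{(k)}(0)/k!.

f: a_k = -2, -2, -2, -2, -2, -2, -2, -2, -2, …
Change of var in L_f (x↦r) gives L₀.
h=∫₀ˣh₀: take L = L₀·Dx.
L = (2 + 4·x)·Dx + (-1 + 2·x + 2·x^2)·Dx^2  (order 2).
h: a_k = 0, -2, -2, -4, -8, -88/5, -40, -656/7, -224, …
ICs: h(0) = 0, h′(0) = -2.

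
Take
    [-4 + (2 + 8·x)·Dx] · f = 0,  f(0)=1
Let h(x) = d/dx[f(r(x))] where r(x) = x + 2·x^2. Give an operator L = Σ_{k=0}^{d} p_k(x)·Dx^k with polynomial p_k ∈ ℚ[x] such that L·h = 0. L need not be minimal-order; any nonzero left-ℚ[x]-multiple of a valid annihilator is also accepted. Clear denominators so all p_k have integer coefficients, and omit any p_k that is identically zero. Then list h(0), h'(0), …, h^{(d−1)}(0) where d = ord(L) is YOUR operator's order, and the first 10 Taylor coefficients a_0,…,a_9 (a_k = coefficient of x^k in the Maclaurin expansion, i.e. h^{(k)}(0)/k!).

L = 2 + (-1 - 8·x - 24·x^2 - 32·x^3)·Dx  (order 1).
h: a_k = 2, 4, -12, 24, -20, -72, 392, -976, 972, 3160, …
ICs: h(0) = 2.

f: a_k = 1, 2, -2, 4, -10, 28, -84, 264, -858, 2860, …
h₀=f(r): pull back L_f along r ⇒ L₀.
Differentiate: ansatz ord ≤ ord L₀ ⇒ L.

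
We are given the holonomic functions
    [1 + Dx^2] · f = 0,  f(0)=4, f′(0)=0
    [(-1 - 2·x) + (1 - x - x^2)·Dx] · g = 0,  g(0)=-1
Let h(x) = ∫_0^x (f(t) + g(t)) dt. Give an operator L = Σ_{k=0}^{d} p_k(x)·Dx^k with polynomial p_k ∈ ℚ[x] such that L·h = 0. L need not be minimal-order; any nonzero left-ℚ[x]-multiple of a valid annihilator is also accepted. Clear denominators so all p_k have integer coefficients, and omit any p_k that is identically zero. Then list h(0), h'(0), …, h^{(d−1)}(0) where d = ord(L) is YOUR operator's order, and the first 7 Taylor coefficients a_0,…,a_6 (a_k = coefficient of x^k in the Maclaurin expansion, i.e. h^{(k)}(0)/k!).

L = (-19 - 48·x - 31·x^2 - 24·x^3 - 5·x^4 - 2·x^5)·Dx + (5 - x - 4·x^2 - 7·x^3 - 6·x^4 - 3·x^5 - x^6)·Dx^2 + (-19 - 48·x - 31·x^2 - 24·x^3 - 5·x^4 - 2·x^5)·Dx^3 + (5 - x - 4·x^2 - 7·x^3 - 6·x^4 - 3·x^5 - x^6)·Dx^4  (order 4).
h: a_k = 0, 3, -1/2, -4/3, -3/4, -29/30, -4/3, …
ICs: h(0) = 0, h′(0) = 3, h′′(0) = -1, h′′′(0) = -8.

f: a_k = 4, 0, -2, 0, 1/6, 0, -1/180, …
g: a_k = -1, -1, -2, -3, -5, -8, -13, …
Weyl lclm of L_f,L_g ⇒ L₀ (ord ≤ 3).
∫: right-multiply L₀ by Dx.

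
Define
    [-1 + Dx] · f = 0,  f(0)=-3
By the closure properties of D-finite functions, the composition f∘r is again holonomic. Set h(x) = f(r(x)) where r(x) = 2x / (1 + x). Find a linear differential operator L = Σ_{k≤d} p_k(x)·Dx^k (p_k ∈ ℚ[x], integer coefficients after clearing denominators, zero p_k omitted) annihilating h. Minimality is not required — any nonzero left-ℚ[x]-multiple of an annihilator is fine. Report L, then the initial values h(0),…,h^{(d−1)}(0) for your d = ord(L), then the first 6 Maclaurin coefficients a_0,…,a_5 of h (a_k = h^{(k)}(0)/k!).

L = -2 + (1 + 2·x + x^2)·Dx  (order 1).
h: a_k = -3, -6, 0, 2, -2, 6/5, …
ICs: h(0) = -3.

f: a_k = -3, -3, -3/2, -1/2, -1/8, -1/40, …
L₀ from L_f via x↦r, Dx↦r'^{-1}Dx.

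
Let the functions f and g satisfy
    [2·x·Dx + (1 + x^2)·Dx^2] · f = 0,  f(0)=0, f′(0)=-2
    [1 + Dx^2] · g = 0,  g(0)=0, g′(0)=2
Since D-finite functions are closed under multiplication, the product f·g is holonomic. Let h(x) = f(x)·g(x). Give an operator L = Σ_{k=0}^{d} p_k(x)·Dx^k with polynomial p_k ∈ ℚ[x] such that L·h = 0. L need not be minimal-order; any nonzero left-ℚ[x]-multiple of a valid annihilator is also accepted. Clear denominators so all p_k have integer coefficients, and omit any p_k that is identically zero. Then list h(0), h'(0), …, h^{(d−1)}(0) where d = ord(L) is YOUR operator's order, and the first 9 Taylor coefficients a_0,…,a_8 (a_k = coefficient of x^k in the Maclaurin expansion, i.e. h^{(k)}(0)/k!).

L = (10 + 26·x^2 + 11·x^4 + 4·x^6 + x^8) + (12·x + 20·x^3 + 12·x^5 + 4·x^7)·Dx + (12 + 32·x^2 + 18·x^4 + 8·x^6 + 2·x^8)·Dx^2 + (12·x + 20·x^3 + 12·x^5 + 4·x^7)·Dx^3 + (2 + 6·x^2 + 7·x^4 + 4·x^6 + x^8)·Dx^4  (order 4).
h: a_k = 0, 0, -4, 0, 2, 0, -19/18, 0, 43/60, …
ICs: h(0) = 0, h′(0) = 0, h′′(0) = -8, h′′′(0) = 0.

f: a_k = 0, -2, 0, 2/3, 0, -2/5, 0, 2/7, 0, …
g: a_k = 0, 2, 0, -1/3, 0, 1/60, 0, -1/2520, 0, …
f·g: L₀ = L_f ⊗_s L_g, ord ≤ 2·2.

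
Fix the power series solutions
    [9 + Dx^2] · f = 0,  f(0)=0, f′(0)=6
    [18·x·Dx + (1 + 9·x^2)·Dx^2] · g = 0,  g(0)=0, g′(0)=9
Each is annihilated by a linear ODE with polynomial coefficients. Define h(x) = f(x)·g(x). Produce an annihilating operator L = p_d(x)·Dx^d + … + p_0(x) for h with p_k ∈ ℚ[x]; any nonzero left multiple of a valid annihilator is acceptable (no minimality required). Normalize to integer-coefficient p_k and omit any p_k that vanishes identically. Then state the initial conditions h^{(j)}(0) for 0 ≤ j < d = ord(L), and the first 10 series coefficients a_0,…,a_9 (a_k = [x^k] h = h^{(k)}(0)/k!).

L = (810 + 18954·x^2 + 72171·x^4 + 236196·x^6 + 531441·x^8) + (972·x + 14580·x^3 + 78732·x^5 + 236196·x^7)·Dx + (108 + 2592·x^2 + 13122·x^4 + 52488·x^6 + 118098·x^8)·Dx^2 + (108·x + 1620·x^3 + 8748·x^5 + 26244·x^7)·Dx^3 + (2 + 54·x^2 + 567·x^4 + 2916·x^6 + 6561·x^8)·Dx^4  (order 4).
h: a_k = 0, 0, 54, 0, -243, 0, 4617/4, 0, -282123/40, 0, …
ICs: h(0) = 0, h′(0) = 0, h′′(0) = 108, h′′′(0) = 0.

f: a_k = 0, 6, 0, -9, 0, 81/20, 0, -243/280, 0, 243/2240, …
g: a_k = 0, 9, 0, -27, 0, 729/5, 0, -6561/7, 0, 6561, …
Product ⇒ symmetric product L₀, ord ≤ 4.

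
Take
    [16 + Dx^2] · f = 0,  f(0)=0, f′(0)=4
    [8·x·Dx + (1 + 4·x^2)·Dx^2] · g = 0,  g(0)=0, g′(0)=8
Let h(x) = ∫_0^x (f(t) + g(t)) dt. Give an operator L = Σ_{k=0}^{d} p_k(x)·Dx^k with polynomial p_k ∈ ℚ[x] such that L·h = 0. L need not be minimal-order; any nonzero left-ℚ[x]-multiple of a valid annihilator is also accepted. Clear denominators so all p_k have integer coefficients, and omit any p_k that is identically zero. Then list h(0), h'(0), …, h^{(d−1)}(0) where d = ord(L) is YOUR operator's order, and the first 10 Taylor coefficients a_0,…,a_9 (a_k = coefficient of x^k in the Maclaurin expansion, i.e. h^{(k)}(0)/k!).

L = (-512·x + 5120·x^3 + 4096·x^5)·Dx^2 + (16 + 512·x^2 + 2304·x^4 + 2048·x^6)·Dx^3 + (-32·x + 320·x^3 + 256·x^5)·Dx^4 + (1 + 32·x^2 + 144·x^4 + 128·x^6)·Dx^5  (order 5).
h: a_k = 0, 0, 6, 0, -16/3, 0, 256/45, 0, -3008/315, 0, …
ICs: h(0) = 0, h′(0) = 0, h′′(0) = 12, h′′′(0) = 0, h′′′′(0) = -128.

f: a_k = 0, 4, 0, -32/3, 0, 128/15, 0, -1024/315, 0, 2048/2835, …
g: a_k = 0, 8, 0, -32/3, 0, 128/5, 0, -512/7, 0, 2048/9, …
Weyl lclm of L_f,L_g ⇒ L₀ (ord ≤ 4).
∫: right-multiply L₀ by Dx.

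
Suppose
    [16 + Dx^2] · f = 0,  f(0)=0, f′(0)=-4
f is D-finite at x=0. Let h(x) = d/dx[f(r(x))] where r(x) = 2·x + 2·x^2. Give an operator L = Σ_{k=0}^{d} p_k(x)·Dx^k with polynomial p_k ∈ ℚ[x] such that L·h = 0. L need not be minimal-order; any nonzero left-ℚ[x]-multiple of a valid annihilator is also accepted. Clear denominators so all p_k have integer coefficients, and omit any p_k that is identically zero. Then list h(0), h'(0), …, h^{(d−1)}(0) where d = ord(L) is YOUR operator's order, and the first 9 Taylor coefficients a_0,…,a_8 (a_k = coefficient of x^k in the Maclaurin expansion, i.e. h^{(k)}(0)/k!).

L = (76 + 512·x + 1536·x^2 + 2048·x^3 + 1024·x^4) + (-6 - 12·x)·Dx + (1 + 4·x + 4·x^2)·Dx^2  (order 2).
h: a_k = -8, -16, 256, 1024, -256/3, -7680, -729088/45, 65536/45, 19853312/315, …
ICs: h(0) = -8, h′(0) = -16.

f: a_k = 0, -4, 0, 32/3, 0, -128/15, 0, 1024/315, 0, …
h₀=f(r): pull back L_f along r ⇒ L₀.
Derive L from L₀ (diff closure).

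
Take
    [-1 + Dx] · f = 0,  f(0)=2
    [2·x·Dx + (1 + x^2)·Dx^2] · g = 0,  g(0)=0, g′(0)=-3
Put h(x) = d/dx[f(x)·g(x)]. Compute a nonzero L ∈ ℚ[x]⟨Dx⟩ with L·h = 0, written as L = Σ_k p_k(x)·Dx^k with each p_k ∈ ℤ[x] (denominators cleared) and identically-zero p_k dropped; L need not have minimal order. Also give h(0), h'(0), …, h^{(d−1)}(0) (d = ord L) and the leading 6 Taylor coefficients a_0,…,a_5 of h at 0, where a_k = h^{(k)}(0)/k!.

f: a_k = 2, 2, 1, 1/3, 1/12, 1/60, …
g: a_k = 0, -3, 0, 1, 0, -3/5, …
f·g: L₀ = L_f ⊗_s L_g, ord ≤ 1·2.
Differentiate: ansatz ord ≤ ord L₀ ⇒ L.
L = (1 + 5·x - 3·x^2 + x^3) + (-6·x + 4·x^2 - 2·x^3)·Dx + (-1 + x - x^2 + x^3)·Dx^2  (order 2).
h: a_k = -6, -12, -3, 4, -9/4, -11/2, …
ICs: h(0) = -6, h′(0) = -12.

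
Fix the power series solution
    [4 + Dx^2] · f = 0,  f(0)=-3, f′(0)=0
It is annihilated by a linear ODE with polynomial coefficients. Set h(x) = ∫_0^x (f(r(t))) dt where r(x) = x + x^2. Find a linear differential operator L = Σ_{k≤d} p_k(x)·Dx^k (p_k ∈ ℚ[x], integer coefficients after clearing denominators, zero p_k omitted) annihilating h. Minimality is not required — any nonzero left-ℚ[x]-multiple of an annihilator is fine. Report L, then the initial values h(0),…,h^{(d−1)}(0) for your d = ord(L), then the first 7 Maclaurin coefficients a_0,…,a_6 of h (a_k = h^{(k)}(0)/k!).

f: a_k = -3, 0, 6, 0, -2, 0, 4/15, …
L₀ from L_f via x↦r, Dx↦r'^{-1}Dx.
h=∫₀ˣh₀: take L = L₀·Dx.
L = (4 + 24·x + 48·x^2 + 32·x^3)·Dx - 2·Dx^2 + (1 + 2·x)·Dx^3  (order 3).
h: a_k = 0, -3, 0, 2, 3, 4/5, -4/3, …
ICs: h(0) = 0, h′(0) = -3, h′′(0) = 0.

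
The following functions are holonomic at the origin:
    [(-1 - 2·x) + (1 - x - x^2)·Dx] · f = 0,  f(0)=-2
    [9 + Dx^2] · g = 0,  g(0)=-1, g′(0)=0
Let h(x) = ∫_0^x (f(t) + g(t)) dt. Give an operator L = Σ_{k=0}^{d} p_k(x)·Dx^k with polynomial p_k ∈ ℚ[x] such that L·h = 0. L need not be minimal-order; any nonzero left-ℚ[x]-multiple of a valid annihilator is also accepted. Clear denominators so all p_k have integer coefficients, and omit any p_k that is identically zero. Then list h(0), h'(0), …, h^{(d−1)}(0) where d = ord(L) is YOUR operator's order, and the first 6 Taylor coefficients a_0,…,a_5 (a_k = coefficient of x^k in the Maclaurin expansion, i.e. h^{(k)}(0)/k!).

L = (243 + 432·x - 81·x^2 + 216·x^3 + 405·x^4 + 162·x^5)·Dx + (-117 + 225·x + 36·x^2 - 297·x^3 + 54·x^4 + 243·x^5 + 81·x^6)·Dx^2 + (27 + 48·x - 9·x^2 + 24·x^3 + 45·x^4 + 18·x^5)·Dx^3 + (-13 + 25·x + 4·x^2 - 33·x^3 + 6·x^4 + 27·x^5 + 9·x^6)·Dx^4  (order 4).
h: a_k = 0, -3, -1, 1/6, -3/2, -107/40, …
ICs: h(0) = 0, h′(0) = -3, h′′(0) = -2, h′′′(0) = 1.

f: a_k = -2, -2, -4, -6, -10, -16, …
g: a_k = -1, 0, 9/2, 0, -27/8, 0, …
Weyl lclm of L_f,L_g ⇒ L₀ (ord ≤ 3).
Integrate: L := L₀·Dx.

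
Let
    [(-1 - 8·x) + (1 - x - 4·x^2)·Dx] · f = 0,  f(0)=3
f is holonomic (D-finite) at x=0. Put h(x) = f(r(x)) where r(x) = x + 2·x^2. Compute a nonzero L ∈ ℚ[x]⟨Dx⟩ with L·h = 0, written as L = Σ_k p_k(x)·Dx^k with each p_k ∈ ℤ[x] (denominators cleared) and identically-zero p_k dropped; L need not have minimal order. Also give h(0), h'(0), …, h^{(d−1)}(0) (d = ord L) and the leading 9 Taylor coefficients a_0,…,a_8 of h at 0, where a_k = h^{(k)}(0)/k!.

f: a_k = 3, 3, 15, 27, 87, 195, 543, 1323, 3495, …
Substitute x→r, Dx→(1/r')Dx; clear ⇒ L₀.
L = (1 + 12·x + 48·x^2 + 64·x^3) + (-1 + x + 6·x^2 + 16·x^3 + 16·x^4)·Dx  (order 1).
h: a_k = 3, 3, 21, 87, 309, 1215, 4797, 18423, 71589, …
ICs: h(0) = 3.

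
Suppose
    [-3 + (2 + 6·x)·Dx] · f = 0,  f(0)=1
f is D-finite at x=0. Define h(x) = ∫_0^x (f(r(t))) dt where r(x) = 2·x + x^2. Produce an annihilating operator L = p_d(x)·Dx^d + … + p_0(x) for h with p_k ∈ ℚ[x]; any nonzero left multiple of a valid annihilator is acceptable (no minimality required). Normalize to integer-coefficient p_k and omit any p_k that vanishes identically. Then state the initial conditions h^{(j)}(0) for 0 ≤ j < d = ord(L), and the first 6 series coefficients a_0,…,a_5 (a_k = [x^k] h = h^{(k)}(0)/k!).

L = (-3 - 3·x)·Dx + (1 + 6·x + 3·x^2)·Dx^2  (order 2).
h: a_k = 0, 1, 3/2, -1, 9/4, -63/10, …
ICs: h(0) = 0, h′(0) = 1.

f: a_k = 1, 3/2, -9/8, 27/16, -405/128, 1701/256, …
Substitute x→r, Dx→(1/r')Dx; clear ⇒ L₀.
h=∫h₀ ⇒ L = L₀·Dx.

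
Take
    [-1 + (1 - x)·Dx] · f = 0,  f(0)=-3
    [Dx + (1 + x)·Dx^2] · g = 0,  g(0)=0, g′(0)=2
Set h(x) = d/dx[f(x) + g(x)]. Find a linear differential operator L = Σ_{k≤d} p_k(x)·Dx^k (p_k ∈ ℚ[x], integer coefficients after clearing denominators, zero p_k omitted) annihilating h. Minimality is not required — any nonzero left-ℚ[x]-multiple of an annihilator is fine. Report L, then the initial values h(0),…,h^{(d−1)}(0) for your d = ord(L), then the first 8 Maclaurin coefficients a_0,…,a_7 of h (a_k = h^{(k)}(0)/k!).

L = (10 + 2·x) + (4 + 16·x + 4·x^2)·Dx + (-3 - x + 3·x^2 + x^3)·Dx^2  (order 2).
h: a_k = -1, -8, -7, -14, -13, -20, -19, -26, …
ICs: h(0) = -1, h′(0) = -8.

f: a_k = -3, -3, -3, -3, -3, -3, -3, -3, …
g: a_k = 0, 2, -1, 2/3, -1/2, 2/5, -1/3, 2/7, …
Sum ⇒ L₀ = lclm(L_f,L_g) in ℚ(x)⟨Dx⟩.
Differentiate: ansatz ord ≤ ord L₀ ⇒ L.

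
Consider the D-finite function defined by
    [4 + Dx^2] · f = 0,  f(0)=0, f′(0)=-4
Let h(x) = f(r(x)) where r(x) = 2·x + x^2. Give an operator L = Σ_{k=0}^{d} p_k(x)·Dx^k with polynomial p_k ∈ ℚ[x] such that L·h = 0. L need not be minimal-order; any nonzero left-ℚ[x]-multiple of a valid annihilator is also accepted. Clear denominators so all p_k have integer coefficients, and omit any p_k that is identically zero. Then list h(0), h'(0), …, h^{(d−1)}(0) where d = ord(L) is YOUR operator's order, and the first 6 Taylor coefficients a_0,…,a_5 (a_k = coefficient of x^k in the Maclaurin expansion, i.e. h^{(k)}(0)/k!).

L = (16 + 48·x + 48·x^2 + 16·x^3) - Dx + (1 + x)·Dx^2  (order 2).
h: a_k = 0, -8, -4, 64/3, 32, -16/15, …
ICs: h(0) = 0, h′(0) = -8.

f: a_k = 0, -4, 0, 8/3, 0, -8/15, …
f∘r: x↦r, Dx↦Dx/r' in L_f ⇒ L₀.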